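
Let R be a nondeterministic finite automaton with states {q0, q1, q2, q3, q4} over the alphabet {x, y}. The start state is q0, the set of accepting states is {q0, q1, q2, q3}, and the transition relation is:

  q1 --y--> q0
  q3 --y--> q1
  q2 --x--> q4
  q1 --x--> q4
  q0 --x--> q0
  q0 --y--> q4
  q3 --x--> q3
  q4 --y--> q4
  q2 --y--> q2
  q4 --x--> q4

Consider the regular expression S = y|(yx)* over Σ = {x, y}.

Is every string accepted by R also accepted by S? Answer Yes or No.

No

The string x is in L(R) but not in L(S).
So L(R) ⊄ L(S).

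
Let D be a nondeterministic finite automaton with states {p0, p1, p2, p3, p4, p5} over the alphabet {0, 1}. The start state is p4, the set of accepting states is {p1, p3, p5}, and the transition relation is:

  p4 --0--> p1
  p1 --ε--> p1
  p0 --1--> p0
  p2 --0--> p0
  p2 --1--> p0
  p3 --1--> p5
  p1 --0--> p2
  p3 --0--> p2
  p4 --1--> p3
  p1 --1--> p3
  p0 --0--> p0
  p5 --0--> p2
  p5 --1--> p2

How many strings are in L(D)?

The useful subgraph on states {p1, p3, p4, p5} is acyclic, so L(D) is finite; the longest accepting path visits 4 useful states, giving maximum string length 3.
Counting accepting paths from p4 by length: 2 of length 1, 2 of length 2, 1 of length 3. Total 5.

5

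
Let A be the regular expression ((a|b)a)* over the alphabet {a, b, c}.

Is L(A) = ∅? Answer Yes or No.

No

The empty string ε matches the expression, so it belongs to L(A).
Since L(A) contains at least one string, it is not empty.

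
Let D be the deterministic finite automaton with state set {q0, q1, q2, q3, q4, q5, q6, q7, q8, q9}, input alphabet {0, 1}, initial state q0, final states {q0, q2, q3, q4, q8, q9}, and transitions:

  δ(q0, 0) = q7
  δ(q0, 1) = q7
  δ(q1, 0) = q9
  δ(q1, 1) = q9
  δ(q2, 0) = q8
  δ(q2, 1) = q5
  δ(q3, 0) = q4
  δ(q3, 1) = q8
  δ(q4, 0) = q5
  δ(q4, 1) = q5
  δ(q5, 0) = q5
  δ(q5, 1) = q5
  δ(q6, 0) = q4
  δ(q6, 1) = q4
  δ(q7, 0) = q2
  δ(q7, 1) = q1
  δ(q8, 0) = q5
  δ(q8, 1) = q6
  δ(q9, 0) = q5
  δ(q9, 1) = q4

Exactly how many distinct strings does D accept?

The useful subgraph on states {q0, q1, q2, q4, q6, q7, q8, q9} is acyclic, so L(D) is finite; the longest accepting path visits 6 useful states, giving maximum string length 5.
Counting accepting paths from q0 by length: 1 of length 0, 2 of length 2, 6 of length 3, 4 of length 4, 4 of length 5. Total 17.

17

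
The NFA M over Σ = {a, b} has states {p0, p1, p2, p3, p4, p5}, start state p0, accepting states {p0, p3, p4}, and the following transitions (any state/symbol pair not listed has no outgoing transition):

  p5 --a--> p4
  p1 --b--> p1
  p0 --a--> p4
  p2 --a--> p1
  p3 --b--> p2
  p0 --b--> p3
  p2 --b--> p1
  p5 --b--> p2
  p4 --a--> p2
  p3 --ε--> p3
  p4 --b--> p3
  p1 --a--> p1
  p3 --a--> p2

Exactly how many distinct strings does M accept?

The useful subgraph on states {p0, p3, p4} is acyclic, so L(M) is finite; the longest accepting path visits 3 useful states, giving maximum string length 2.
Counting accepting paths from p0 by length: 1 of length 0, 2 of length 1, 1 of length 2. Total 4.

4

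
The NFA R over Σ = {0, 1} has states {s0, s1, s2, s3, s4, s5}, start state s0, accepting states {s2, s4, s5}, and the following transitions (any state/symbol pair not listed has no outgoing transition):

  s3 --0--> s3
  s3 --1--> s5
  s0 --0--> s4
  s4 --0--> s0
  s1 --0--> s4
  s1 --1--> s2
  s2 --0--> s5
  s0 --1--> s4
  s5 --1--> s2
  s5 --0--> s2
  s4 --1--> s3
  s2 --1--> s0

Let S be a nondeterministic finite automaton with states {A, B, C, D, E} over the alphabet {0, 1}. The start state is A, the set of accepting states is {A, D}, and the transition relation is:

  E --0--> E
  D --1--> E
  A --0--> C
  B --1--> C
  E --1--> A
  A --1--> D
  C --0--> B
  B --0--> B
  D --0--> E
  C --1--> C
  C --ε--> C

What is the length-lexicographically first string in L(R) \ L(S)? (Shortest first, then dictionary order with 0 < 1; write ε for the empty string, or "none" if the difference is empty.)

0

The string 0 is accepted by R but not by S.
No shorter string lies in the difference, and 0 is the lexicographically first length-1 string in L(R) \ L(S).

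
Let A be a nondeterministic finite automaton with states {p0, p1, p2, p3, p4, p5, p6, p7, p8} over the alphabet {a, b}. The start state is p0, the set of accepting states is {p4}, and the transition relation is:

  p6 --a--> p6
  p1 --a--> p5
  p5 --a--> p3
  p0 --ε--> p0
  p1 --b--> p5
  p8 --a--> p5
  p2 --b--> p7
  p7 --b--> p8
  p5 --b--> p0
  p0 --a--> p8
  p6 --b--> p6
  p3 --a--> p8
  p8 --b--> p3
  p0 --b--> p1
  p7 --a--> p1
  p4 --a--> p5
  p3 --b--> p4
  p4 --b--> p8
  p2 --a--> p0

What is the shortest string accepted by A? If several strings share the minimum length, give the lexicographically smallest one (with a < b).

abb

A breadth-first search from p0 reaches an accepting state first via the path p0 → p8 → p3 → p4 on input abb.
No string of length < 3 is accepted (BFS exhausts all shorter strings without reaching an accepting state), and abb is the lexicographically least accepting string of length 3.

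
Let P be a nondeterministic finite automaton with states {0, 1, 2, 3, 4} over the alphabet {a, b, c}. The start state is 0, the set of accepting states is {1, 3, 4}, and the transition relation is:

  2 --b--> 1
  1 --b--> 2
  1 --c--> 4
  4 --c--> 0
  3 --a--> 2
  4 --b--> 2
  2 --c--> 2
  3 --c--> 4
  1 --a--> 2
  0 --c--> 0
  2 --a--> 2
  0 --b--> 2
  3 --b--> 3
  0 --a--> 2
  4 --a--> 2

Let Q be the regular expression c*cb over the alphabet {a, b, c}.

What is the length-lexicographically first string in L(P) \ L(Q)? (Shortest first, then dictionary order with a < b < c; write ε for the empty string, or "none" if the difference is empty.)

ab

The string ab is accepted by P but not by Q.
No shorter string lies in the difference, and ab is the lexicographically first length-2 string in L(P) \ L(Q).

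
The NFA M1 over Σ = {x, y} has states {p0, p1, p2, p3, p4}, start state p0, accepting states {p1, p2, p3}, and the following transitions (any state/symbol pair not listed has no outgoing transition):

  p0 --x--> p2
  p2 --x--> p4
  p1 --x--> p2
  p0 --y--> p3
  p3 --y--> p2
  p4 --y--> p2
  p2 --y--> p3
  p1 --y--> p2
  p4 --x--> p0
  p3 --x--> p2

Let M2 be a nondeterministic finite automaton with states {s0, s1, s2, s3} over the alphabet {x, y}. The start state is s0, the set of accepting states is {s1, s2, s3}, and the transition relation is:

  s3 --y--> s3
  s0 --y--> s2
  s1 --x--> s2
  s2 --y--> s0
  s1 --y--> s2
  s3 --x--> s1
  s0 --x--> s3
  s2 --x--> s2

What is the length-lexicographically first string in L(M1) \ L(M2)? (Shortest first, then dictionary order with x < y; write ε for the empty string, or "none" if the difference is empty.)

yy

The string yy is accepted by M1 but not by M2.
No shorter string lies in the difference, and yy is the lexicographically first length-2 string in L(M1) \ L(M2).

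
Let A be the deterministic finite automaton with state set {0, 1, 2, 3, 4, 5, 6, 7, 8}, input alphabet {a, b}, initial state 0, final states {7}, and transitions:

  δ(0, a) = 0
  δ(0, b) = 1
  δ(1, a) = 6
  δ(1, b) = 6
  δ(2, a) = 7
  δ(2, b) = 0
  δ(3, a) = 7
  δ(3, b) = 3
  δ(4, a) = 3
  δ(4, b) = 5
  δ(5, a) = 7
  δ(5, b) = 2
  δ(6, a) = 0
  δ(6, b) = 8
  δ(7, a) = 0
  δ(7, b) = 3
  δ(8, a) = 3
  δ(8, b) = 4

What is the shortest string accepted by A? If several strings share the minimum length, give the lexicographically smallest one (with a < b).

A breadth-first search from 0 reaches an accepting state first via the path 0 → 1 → 6 → 8 → 3 → 7 on input babaa.
No string of length < 5 is accepted (BFS exhausts all shorter strings without reaching an accepting state), and babaa is the lexicographically least accepting string of length 5.

babaa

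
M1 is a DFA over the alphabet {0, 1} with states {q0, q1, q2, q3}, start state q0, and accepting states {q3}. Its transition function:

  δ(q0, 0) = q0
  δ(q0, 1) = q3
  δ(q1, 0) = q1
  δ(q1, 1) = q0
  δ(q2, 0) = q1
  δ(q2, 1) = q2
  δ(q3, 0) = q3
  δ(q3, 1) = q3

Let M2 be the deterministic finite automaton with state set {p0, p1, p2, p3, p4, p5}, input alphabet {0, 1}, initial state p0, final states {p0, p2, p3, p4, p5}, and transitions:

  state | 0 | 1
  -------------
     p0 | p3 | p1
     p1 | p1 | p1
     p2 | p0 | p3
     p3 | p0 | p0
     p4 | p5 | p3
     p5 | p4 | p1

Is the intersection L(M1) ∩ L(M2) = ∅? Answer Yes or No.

The string 01 is accepted by both M1 and M2.
Hence L(M1) ∩ L(M2) ≠ ∅.

No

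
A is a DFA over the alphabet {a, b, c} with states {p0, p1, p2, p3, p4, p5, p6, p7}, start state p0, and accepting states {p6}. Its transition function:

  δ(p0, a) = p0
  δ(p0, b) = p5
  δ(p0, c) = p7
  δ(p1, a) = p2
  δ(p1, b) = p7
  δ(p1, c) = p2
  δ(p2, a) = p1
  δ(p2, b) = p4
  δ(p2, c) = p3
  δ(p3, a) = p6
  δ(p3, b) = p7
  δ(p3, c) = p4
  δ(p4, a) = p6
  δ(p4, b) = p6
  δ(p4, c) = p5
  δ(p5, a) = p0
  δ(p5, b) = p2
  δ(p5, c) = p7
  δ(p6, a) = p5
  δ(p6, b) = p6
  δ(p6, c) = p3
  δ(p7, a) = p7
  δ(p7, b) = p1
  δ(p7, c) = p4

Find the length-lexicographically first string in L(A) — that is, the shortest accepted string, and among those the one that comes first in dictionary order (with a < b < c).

cca

A breadth-first search from p0 reaches an accepting state first via the path p0 → p7 → p4 → p6 on input cca.
No string of length < 3 is accepted (BFS exhausts all shorter strings without reaching an accepting state), and cca is the lexicographically least accepting string of length 3.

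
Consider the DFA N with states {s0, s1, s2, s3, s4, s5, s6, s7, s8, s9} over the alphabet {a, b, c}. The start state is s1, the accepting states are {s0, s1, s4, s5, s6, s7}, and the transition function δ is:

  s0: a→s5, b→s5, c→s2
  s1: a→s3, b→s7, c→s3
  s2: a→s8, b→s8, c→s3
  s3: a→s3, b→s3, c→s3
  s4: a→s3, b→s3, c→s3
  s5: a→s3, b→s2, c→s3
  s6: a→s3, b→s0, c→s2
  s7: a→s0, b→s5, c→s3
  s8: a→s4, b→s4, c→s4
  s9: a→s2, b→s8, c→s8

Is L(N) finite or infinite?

The useful states (reachable from s1 and able to reach an accepting state) are {s0, s1, s2, s4, s5, s7, s8}.
Restricted to these states the transition graph has no cycle, so every accepting path has bounded length and L is finite.

finite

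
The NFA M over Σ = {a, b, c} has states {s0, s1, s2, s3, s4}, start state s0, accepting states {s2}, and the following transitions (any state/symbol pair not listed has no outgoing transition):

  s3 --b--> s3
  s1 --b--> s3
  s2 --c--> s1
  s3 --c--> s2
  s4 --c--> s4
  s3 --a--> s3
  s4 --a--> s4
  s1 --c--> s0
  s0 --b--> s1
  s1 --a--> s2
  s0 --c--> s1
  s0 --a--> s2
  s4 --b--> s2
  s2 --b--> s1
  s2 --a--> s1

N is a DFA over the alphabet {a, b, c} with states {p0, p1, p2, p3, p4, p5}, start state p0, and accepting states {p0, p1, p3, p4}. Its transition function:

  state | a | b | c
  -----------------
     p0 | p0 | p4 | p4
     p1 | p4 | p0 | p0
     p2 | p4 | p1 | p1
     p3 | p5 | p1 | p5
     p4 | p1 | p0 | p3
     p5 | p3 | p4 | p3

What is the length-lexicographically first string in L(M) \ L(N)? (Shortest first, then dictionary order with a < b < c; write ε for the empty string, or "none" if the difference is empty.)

The string bca is accepted by M but not by N.
No shorter string lies in the difference, and bca is the lexicographically first length-3 string in L(M) \ L(N).

bca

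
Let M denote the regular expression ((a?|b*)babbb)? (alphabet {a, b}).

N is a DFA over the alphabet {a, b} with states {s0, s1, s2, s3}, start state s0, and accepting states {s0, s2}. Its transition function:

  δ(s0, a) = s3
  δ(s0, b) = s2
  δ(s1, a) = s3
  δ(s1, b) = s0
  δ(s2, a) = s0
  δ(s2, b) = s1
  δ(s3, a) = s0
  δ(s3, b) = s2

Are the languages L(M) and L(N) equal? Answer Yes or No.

No

The string b is accepted by N but rejected by M.
So L(M) ≠ L(N).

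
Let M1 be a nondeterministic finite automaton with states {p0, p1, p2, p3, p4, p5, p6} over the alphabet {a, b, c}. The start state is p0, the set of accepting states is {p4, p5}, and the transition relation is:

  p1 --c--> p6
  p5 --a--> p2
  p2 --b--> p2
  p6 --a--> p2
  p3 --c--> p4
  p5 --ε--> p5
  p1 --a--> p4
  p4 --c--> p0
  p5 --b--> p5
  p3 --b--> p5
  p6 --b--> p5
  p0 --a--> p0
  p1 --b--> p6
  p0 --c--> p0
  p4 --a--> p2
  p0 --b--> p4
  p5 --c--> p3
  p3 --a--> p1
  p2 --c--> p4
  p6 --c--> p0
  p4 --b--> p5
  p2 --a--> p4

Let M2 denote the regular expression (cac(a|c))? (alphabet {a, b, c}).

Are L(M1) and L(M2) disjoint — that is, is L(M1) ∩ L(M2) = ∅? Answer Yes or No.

Converting the expression M2 to a DFA (subset construction, then merging equivalent states) gives the minimal DFA with states {r0, r1, r2, r3, r4, r5}, start state r0, accepting states {r0, r5} and transitions r0: a→r1, b→r1, c→r2; r1: a→r1, b→r1, c→r1; r2: a→r3, b→r1, c→r1; r3: a→r1, b→r1, c→r4; r4: a→r5, b→r1, c→r5; r5: a→r1, b→r1, c→r1.
Exploring the product automaton M1 × M2 from the start pair (p0, r0), following both machines on each input symbol, reaches 12 state pairs: (p0, r0), (p0, r1), (p4, r1), (p0, r2), (p2, r1), (p5, r1), (p0, r3), (p3, r1), (p0, r4), (p1, r1), (p0, r5), (p6, r1).
M1 accepts in {p4, p5} and M2 accepts in {r0, r5}; no reachable pair has both components accepting, so no string drives both machines to acceptance simultaneously and L(M1) ∩ L(M2) = ∅.
So no string is accepted by both, and the intersection is empty.

Yes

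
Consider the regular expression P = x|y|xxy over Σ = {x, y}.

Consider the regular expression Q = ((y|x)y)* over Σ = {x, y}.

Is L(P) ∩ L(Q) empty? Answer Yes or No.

Yes

Converting the expression P to a DFA (subset construction, then merging equivalent states) gives the minimal DFA with states {p0, p1, p2, p3, p4}, start state p0, accepting states {p1, p2} and transitions p0: x→p1, y→p2; p1: x→p3, y→p4; p2: x→p4, y→p4; p3: x→p4, y→p2; p4: x→p4, y→p4.
Converting the expression Q to a DFA (subset construction, then merging equivalent states) gives the minimal DFA with states {q0, q1, q2}, start state q0, accepting states {q0} and transitions q0: x→q1, y→q1; q1: x→q2, y→q0; q2: x→q2, y→q2.
Exploring the product automaton P × Q from the start pair (p0, q0), following both machines on each input symbol, reaches 8 state pairs: (p0, q0), (p1, q1), (p2, q1), (p3, q2), (p4, q0), (p4, q2), (p2, q2), (p4, q1).
P accepts in {p1, p2} and Q accepts in {q0}; no reachable pair has both components accepting, so no string drives both machines to acceptance simultaneously and L(P) ∩ L(Q) = ∅.
So no string is accepted by both, and the intersection is empty.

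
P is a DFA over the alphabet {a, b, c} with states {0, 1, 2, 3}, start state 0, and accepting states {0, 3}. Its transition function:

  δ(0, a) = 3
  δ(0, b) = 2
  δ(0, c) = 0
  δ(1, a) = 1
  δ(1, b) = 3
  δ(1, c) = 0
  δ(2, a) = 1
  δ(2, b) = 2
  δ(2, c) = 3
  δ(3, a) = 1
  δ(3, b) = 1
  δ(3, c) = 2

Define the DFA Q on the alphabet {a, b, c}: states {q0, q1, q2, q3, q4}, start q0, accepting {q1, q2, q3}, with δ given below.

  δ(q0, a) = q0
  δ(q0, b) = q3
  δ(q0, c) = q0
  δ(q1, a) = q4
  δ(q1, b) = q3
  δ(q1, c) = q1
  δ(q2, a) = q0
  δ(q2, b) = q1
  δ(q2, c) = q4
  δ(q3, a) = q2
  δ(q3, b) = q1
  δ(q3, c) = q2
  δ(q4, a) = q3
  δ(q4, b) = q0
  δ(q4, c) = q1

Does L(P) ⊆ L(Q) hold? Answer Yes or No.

The empty string ε is in L(P) but not in L(Q).
So L(P) ⊄ L(Q).

No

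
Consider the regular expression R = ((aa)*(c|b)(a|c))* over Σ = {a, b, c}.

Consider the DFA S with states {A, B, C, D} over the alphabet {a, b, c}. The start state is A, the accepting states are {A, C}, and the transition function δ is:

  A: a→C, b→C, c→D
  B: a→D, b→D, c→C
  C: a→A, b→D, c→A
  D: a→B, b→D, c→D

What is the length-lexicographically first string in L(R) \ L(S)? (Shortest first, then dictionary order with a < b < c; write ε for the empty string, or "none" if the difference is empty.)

The string ca is accepted by R but not by S.
No shorter string lies in the difference, and ca is the lexicographically first length-2 string in L(R) \ L(S).

ca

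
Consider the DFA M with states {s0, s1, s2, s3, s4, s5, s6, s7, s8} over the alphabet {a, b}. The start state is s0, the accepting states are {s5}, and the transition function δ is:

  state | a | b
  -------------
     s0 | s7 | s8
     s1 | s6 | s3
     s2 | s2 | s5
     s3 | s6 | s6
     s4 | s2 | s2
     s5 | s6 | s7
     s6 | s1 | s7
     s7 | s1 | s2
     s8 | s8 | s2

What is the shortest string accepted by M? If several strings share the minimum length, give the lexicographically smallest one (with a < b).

abb

A breadth-first search from s0 reaches an accepting state first via the path s0 → s7 → s2 → s5 on input abb.
No string of length < 3 is accepted (BFS exhausts all shorter strings without reaching an accepting state), and abb is the lexicographically least accepting string of length 3.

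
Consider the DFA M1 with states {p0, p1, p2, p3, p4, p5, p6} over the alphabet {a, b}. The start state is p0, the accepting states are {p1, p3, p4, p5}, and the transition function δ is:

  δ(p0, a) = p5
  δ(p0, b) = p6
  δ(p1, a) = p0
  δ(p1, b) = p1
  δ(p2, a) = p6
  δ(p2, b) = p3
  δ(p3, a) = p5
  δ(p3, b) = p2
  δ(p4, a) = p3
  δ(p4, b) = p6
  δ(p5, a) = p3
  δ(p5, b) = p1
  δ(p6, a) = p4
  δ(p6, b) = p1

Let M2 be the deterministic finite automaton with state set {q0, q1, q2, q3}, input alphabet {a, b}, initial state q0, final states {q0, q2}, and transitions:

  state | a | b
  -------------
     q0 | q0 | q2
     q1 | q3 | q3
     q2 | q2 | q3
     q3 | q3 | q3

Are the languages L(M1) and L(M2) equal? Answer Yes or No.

The string bb is accepted by M1 but rejected by M2.
So L(M1) ≠ L(M2).

No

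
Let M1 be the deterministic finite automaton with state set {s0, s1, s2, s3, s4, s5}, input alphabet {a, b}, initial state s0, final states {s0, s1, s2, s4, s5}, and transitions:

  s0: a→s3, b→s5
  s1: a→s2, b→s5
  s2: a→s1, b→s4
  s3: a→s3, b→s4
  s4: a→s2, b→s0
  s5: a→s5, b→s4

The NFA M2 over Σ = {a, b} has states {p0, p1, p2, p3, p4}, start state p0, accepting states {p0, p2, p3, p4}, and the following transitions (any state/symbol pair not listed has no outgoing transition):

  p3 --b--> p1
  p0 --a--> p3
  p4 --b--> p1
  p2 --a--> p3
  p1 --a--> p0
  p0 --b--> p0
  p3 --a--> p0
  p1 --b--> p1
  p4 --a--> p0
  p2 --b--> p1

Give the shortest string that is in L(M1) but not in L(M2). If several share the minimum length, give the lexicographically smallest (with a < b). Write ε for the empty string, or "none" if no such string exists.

ab

The string ab is accepted by M1 but not by M2.
No shorter string lies in the difference, and ab is the lexicographically first length-2 string in L(M1) \ L(M2).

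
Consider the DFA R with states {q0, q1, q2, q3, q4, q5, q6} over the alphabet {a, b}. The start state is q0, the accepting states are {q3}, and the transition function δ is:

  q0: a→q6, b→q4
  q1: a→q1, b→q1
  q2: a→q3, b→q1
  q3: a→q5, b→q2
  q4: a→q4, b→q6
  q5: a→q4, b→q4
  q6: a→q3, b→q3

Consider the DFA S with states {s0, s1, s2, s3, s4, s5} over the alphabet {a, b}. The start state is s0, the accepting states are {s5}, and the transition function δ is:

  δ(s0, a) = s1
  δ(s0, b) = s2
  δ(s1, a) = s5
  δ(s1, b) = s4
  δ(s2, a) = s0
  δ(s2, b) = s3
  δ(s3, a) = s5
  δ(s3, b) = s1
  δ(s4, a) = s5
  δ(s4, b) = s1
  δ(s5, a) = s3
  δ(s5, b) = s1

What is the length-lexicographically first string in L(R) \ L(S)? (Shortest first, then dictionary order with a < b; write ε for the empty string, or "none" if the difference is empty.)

ab

The string ab is accepted by R but not by S.
No shorter string lies in the difference, and ab is the lexicographically first length-2 string in L(R) \ L(S).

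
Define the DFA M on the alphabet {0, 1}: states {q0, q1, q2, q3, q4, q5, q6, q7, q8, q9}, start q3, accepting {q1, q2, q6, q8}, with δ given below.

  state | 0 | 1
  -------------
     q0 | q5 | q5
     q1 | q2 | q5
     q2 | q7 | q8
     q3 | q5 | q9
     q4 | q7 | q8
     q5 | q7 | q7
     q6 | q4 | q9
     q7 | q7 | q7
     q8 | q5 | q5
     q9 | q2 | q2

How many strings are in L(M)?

4

The useful subgraph on states {q2, q3, q8, q9} is acyclic, so L(M) is finite; the longest accepting path visits 4 useful states, giving maximum string length 3.
Counting accepting paths from q3 by length: 2 of length 2, 2 of length 3. Total 4.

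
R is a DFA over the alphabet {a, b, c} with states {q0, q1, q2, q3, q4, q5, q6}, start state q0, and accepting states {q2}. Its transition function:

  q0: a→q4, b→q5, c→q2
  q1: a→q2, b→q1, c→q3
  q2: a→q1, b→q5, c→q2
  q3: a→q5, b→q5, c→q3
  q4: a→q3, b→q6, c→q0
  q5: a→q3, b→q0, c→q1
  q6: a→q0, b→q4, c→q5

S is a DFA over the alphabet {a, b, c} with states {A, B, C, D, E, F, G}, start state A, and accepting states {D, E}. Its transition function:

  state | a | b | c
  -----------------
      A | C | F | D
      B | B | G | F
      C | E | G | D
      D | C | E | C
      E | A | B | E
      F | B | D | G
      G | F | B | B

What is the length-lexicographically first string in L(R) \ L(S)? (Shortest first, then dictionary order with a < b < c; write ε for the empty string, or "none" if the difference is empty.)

cc

The string cc is accepted by R but not by S.
No shorter string lies in the difference, and cc is the lexicographically first length-2 string in L(R) \ L(S).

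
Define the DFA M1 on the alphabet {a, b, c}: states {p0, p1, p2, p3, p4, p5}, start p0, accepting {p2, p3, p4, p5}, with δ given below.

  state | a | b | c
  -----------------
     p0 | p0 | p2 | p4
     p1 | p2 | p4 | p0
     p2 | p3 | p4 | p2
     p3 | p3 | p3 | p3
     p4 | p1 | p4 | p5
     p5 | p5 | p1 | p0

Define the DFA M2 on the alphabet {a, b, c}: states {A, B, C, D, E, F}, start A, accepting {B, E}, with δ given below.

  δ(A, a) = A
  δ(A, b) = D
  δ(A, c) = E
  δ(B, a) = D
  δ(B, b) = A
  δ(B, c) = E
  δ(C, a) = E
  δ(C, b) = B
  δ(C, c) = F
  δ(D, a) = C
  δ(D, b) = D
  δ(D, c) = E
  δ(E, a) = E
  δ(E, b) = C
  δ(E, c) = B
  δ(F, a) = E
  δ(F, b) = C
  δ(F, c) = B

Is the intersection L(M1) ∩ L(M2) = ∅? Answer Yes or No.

No

The string c is accepted by both M1 and M2.
Hence L(M1) ∩ L(M2) ≠ ∅.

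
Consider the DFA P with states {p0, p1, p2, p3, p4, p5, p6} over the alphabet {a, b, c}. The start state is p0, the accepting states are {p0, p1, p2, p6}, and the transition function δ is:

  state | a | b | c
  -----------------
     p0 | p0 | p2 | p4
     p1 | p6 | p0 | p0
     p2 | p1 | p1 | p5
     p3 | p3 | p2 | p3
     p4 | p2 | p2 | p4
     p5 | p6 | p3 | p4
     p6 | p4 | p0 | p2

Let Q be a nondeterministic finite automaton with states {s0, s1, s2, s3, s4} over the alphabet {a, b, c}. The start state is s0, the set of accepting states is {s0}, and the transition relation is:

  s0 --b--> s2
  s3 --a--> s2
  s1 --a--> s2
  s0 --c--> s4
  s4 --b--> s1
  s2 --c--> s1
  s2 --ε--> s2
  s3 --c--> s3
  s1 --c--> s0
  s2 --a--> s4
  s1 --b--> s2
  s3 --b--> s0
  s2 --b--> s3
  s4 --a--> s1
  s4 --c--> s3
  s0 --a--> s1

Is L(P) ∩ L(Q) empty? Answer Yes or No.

The empty string ε is accepted by both P and Q.
Hence L(P) ∩ L(Q) ≠ ∅.

No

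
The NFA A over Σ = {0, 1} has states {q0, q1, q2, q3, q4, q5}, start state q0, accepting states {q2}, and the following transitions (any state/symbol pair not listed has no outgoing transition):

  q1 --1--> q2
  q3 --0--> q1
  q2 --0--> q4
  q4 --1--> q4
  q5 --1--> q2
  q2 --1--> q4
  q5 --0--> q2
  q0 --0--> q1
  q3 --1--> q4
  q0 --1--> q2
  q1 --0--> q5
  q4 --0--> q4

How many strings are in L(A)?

4

The useful subgraph on states {q0, q1, q2, q5} is acyclic, so L(A) is finite; the longest accepting path visits 4 useful states, giving maximum string length 3.
Counting accepting paths from q0 by length: 1 of length 1, 1 of length 2, 2 of length 3. Total 4.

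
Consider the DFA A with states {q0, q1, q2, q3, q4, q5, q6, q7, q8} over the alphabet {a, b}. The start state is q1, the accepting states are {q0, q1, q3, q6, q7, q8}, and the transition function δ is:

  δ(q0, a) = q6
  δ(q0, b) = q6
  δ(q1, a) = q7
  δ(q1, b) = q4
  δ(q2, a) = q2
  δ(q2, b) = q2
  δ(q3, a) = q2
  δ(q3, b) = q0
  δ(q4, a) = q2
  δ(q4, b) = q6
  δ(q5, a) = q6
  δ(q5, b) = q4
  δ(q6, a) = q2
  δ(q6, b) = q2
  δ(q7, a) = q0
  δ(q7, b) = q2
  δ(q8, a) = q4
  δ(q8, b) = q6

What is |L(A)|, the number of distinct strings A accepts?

The useful subgraph on states {q0, q1, q4, q6, q7} is acyclic, so L(A) is finite; the longest accepting path visits 4 useful states, giving maximum string length 3.
Counting accepting paths from q1 by length: 1 of length 0, 1 of length 1, 2 of length 2, 2 of length 3. Total 6.

6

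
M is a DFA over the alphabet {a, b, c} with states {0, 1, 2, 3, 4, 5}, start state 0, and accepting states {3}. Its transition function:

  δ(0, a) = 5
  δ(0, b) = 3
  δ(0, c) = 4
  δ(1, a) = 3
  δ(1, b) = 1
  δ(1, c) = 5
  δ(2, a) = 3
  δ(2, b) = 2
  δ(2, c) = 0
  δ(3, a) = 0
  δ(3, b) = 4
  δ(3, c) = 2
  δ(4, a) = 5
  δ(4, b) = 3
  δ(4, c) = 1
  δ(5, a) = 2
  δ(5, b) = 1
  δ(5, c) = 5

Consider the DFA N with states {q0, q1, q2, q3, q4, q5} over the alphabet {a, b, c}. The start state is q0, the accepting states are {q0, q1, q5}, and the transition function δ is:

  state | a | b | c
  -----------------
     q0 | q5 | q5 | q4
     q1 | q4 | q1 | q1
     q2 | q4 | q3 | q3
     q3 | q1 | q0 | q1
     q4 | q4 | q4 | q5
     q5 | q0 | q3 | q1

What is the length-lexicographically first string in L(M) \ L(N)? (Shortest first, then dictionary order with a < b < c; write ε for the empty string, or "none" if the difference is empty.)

cb

The string cb is accepted by M but not by N.
No shorter string lies in the difference, and cb is the lexicographically first length-2 string in L(M) \ L(N).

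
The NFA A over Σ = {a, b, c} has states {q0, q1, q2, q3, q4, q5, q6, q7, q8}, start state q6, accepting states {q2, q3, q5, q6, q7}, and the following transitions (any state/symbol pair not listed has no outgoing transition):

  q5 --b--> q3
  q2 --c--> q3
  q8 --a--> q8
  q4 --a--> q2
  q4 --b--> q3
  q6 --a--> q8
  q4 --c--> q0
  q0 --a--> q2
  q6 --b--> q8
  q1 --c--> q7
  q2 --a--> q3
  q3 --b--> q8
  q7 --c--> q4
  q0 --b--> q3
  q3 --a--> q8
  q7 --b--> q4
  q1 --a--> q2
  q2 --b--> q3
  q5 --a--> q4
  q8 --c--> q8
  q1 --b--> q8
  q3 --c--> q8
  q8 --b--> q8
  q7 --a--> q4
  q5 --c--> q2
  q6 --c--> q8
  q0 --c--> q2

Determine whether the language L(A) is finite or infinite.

The useful states (reachable from q6 and able to reach an accepting state) are {q6}.
Restricted to these states the transition graph has no cycle, so every accepting path has bounded length and L is finite.

finite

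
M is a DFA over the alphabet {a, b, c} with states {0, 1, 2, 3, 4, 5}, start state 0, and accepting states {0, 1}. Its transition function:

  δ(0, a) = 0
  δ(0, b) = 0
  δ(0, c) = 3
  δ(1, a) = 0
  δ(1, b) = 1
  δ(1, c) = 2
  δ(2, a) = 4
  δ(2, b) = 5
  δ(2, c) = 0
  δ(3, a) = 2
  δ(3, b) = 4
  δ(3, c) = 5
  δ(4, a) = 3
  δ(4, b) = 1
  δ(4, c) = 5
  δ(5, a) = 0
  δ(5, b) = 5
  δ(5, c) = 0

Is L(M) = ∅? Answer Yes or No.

No

The empty string ε is accepted: the run 0 ends in the accepting state 0.
Since at least one string is accepted, L(M) is not empty.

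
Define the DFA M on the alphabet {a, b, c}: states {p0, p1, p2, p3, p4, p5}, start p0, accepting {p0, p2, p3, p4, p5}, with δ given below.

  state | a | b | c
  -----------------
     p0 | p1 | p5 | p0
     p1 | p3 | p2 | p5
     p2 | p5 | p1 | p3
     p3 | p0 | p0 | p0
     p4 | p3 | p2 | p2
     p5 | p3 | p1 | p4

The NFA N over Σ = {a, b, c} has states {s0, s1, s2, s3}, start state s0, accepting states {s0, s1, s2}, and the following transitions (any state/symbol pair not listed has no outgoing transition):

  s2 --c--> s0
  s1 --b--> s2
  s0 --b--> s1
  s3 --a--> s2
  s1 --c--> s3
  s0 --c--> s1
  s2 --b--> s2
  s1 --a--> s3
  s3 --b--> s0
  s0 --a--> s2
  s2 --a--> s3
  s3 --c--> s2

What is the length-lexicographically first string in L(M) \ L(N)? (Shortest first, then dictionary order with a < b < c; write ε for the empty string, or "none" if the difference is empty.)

aa

The string aa is accepted by M but not by N.
No shorter string lies in the difference, and aa is the lexicographically first length-2 string in L(M) \ L(N).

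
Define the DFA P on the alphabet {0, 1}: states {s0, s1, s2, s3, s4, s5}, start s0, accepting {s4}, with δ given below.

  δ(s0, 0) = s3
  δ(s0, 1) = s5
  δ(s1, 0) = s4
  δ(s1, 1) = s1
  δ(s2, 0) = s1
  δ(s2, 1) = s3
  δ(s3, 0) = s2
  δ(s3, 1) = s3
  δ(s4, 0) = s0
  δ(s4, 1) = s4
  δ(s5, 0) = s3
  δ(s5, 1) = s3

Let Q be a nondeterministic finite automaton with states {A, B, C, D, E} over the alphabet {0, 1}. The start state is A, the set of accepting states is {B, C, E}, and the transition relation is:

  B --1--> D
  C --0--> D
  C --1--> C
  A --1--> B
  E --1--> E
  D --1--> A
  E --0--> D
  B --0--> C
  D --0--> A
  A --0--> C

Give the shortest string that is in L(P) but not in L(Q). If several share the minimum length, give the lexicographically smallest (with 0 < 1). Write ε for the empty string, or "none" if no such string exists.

11000

The string 11000 is accepted by P but not by Q.
No shorter string lies in the difference, and 11000 is the lexicographically first length-5 string in L(P) \ L(Q).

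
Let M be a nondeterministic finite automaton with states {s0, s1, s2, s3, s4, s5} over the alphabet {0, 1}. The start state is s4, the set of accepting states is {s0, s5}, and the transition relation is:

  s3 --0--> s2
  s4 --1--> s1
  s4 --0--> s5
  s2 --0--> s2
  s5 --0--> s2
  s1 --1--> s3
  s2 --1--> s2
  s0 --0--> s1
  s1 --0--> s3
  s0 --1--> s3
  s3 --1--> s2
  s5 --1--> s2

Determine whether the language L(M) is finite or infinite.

The useful states (reachable from s4 and able to reach an accepting state) are {s4, s5}.
Restricted to these states the transition graph has no cycle, so every accepting path has bounded length and L is finite.

finite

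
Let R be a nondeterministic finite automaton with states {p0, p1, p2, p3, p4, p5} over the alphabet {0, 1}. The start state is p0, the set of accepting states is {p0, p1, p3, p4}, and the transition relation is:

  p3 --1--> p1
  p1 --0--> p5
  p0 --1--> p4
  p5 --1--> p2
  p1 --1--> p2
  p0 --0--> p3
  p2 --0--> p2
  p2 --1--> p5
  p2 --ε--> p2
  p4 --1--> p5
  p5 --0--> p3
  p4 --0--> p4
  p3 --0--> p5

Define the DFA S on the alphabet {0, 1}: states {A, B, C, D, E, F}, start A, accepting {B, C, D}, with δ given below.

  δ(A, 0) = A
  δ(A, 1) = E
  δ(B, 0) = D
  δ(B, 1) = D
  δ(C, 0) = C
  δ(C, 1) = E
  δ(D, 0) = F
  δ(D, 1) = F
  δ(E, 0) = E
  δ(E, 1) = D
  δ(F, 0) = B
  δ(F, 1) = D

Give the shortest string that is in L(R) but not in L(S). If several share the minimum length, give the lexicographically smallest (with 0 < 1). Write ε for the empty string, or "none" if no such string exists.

The empty string ε is accepted by R but not by S.
Since ε is the unique shortest string, it is the required witness.

ε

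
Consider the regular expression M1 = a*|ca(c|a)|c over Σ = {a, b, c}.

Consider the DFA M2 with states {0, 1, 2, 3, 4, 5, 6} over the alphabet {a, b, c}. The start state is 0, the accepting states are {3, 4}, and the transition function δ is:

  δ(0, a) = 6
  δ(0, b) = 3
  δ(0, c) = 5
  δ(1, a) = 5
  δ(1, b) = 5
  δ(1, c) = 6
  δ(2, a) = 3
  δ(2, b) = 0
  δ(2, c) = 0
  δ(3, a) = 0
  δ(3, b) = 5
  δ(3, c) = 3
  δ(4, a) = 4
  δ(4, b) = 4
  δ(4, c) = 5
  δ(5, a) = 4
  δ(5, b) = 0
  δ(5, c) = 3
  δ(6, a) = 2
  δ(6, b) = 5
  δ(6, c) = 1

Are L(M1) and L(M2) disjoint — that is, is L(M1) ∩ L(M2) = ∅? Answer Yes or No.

No

The string aaa is accepted by both M1 and M2.
Hence L(M1) ∩ L(M2) ≠ ∅.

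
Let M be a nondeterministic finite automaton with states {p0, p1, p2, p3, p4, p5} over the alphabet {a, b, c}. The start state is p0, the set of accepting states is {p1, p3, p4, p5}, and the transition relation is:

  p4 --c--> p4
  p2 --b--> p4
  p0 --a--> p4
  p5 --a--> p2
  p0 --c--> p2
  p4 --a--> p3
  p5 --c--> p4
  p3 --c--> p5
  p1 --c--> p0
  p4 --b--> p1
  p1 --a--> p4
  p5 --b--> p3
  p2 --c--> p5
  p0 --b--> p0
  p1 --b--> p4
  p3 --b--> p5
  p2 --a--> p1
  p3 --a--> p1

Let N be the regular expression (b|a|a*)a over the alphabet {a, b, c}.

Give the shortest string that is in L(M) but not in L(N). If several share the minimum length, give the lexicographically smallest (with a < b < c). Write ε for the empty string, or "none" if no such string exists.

ab

The string ab is accepted by M but not by N.
No shorter string lies in the difference, and ab is the lexicographically first length-2 string in L(M) \ L(N).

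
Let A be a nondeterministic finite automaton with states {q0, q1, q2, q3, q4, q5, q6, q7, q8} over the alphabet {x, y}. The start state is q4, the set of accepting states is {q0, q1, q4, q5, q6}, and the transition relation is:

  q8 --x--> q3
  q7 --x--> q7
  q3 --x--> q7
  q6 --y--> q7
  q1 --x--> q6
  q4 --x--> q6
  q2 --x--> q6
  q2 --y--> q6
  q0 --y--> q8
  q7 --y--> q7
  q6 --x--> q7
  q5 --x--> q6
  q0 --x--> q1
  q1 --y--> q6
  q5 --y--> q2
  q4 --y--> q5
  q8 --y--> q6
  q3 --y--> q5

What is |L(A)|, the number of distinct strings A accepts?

6

The useful subgraph on states {q2, q4, q5, q6} is acyclic, so L(A) is finite; the longest accepting path visits 4 useful states, giving maximum string length 3.
Counting accepting paths from q4 by length: 1 of length 0, 2 of length 1, 1 of length 2, 2 of length 3. Total 6.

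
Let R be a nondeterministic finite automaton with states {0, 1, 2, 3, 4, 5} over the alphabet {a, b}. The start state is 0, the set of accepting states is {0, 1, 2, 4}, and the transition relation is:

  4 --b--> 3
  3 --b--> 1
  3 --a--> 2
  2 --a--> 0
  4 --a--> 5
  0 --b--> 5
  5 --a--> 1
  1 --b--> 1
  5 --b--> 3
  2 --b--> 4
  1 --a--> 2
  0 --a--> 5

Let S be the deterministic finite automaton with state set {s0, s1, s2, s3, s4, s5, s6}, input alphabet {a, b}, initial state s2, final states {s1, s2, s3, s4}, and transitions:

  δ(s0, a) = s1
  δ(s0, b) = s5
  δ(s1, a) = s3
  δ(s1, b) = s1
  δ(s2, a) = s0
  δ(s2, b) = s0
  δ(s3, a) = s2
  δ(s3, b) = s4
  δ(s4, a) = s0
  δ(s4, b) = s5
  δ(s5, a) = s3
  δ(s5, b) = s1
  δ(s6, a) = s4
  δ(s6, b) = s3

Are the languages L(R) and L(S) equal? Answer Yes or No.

Yes

Exploring the product automaton R × S from the start pair (0, s2), following both machines on each input symbol, reaches 6 state pairs: (0, s2), (5, s0), (1, s1), (3, s5), (2, s3), (4, s4).
R accepts in {0, 1, 2, 4} and S accepts in {s1, s2, s3, s4}. In every reachable pair the two components are either both accepting — (0, s2), (1, s1), (2, s3), (4, s4) — or both non-accepting, so no string is accepted by exactly one of the machines: L(R) \ L(S) and L(S) \ L(R) are both empty.
Hence every string is accepted by R iff it is accepted by S, and the two languages coincide.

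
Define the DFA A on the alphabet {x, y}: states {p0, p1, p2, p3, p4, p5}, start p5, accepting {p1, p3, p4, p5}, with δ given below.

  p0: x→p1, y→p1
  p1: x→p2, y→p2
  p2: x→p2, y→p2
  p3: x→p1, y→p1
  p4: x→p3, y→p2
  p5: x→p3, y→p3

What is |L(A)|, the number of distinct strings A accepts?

7

The useful subgraph on states {p1, p3, p5} is acyclic, so L(A) is finite; the longest accepting path visits 3 useful states, giving maximum string length 2.
Counting accepting paths from p5 by length: 1 of length 0, 2 of length 1, 4 of length 2. Total 7.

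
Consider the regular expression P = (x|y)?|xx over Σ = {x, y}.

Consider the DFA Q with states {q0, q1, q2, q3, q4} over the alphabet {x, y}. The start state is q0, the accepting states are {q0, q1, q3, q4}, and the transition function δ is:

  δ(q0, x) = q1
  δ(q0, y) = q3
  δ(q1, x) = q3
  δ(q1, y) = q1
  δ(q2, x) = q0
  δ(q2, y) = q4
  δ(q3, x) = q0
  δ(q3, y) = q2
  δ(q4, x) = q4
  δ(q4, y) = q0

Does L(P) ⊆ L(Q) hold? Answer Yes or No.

Yes

Converting the expression P to a DFA (subset construction, then merging equivalent states) gives the minimal DFA with states {p0, p1, p2, p3}, start state p0, accepting states {p0, p1, p2} and transitions p0: x→p1, y→p2; p1: x→p2, y→p3; p2: x→p3, y→p3; p3: x→p3, y→p3.
Exploring the product automaton P × Q from the start pair (p0, q0), following both machines on each input symbol, reaches 8 state pairs: (p0, q0), (p1, q1), (p2, q3), (p3, q1), (p3, q0), (p3, q2), (p3, q3), (p3, q4).
P accepts in {p0, p1, p2} and Q accepts in {q0, q1, q3, q4}. The reachable pairs whose P-component is accepting are (p0, q0), (p1, q1), (p2, q3); in each of them the Q-component is accepting too, so the product for L(P) \ L(Q) (P-component accepting, Q-component rejecting) has no reachable accepting pair and the difference is empty.
Hence every string in L(P) is also in L(Q).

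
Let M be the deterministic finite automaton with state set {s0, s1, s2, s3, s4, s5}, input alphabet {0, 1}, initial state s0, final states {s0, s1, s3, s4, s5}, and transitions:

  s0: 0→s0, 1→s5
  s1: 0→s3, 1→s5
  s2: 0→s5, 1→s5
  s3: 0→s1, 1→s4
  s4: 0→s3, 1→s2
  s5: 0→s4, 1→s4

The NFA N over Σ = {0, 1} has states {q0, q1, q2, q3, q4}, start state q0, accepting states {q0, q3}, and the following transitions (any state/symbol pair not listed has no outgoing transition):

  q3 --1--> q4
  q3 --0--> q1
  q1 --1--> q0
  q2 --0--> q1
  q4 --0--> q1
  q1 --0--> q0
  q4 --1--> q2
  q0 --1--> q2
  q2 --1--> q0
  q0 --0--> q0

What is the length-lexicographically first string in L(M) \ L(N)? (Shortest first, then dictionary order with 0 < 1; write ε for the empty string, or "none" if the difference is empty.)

The string 1 is accepted by M but not by N.
No shorter string lies in the difference, and 1 is the lexicographically first length-1 string in L(M) \ L(N).

1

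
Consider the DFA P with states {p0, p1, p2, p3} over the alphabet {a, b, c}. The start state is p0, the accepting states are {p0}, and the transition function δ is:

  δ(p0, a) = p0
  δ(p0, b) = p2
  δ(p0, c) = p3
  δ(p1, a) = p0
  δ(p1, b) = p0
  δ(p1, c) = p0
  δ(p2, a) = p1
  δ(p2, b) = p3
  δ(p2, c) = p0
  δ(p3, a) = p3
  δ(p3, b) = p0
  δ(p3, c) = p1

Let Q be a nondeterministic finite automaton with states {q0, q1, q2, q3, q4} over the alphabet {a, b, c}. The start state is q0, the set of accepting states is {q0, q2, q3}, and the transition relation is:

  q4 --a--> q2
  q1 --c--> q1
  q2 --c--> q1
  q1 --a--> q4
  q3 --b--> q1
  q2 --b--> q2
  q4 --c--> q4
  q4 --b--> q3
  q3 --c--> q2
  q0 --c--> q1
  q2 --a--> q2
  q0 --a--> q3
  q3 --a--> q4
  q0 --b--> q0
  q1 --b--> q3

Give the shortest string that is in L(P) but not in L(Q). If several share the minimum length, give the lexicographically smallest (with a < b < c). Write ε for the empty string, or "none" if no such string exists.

aa

The string aa is accepted by P but not by Q.
No shorter string lies in the difference, and aa is the lexicographically first length-2 string in L(P) \ L(Q).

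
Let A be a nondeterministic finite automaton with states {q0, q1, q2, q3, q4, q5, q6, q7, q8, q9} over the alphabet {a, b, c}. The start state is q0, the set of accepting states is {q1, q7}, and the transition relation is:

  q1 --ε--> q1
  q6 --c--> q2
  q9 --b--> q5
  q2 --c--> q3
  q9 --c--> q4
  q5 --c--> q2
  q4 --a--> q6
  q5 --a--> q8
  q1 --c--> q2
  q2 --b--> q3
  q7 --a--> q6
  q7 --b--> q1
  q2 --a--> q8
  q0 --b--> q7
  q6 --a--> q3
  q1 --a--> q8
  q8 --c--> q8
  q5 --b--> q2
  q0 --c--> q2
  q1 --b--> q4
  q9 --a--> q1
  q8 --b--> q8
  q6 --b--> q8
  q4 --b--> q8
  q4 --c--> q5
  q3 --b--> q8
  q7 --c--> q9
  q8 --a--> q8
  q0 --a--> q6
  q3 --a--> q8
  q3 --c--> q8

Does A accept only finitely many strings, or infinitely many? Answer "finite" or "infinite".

The useful states (reachable from q0 and able to reach an accepting state) are {q0, q1, q7, q9}.
Restricted to these states the transition graph has no cycle, so every accepting path has bounded length and L is finite.

finite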